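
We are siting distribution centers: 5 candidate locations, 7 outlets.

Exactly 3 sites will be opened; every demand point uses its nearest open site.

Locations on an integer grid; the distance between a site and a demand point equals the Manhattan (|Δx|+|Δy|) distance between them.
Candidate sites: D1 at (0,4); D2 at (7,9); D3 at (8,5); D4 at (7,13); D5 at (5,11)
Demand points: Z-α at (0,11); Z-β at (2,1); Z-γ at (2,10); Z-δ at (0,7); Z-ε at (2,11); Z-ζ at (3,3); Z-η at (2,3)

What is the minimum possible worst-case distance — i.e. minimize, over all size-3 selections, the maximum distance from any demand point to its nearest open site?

Open {D1, D2, D5}.
  Farthest demand point is Z-α at distance 5 (to D5); all others are ≤ 5.
With {D1, D3, D5} the worst case is 5.
With {D1, D4, D5} the worst case is 5.
No size-3 selection achieves below 5.

5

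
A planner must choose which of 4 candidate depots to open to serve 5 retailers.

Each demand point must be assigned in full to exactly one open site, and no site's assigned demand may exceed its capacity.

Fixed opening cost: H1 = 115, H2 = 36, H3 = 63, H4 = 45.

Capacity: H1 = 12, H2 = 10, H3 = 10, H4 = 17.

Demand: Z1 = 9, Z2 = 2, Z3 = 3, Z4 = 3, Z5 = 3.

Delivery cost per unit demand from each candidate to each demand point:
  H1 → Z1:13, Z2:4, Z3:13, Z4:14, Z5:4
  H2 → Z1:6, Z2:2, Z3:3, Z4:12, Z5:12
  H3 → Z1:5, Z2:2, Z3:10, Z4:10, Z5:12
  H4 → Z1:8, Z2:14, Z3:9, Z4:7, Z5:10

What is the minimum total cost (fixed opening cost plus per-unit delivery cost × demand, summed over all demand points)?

Open {H2, H4}; cheapest assignment that respects the capacities:
  H2 (cap 10, load 5): Z2, Z3 — cost 2×2 + 3×3 = 13
  H4 (cap 17, load 15): Z1, Z4, Z5 — cost 9×8 + 3×7 + 3×10 = 123
  Shipping 136, fixed 81 → total 217.
  Any other capacity-feasible assignment to {H2, H4} ships for at least 136.
Compare {H2, H3, H4}: its best feasible assignment gives total 253.
Compare {H3, H4}: its best feasible assignment gives total 259.
Every other set of open sites that can feasibly serve all demand totals ≥ 253 even under its best assignment. Minimum: 217.

217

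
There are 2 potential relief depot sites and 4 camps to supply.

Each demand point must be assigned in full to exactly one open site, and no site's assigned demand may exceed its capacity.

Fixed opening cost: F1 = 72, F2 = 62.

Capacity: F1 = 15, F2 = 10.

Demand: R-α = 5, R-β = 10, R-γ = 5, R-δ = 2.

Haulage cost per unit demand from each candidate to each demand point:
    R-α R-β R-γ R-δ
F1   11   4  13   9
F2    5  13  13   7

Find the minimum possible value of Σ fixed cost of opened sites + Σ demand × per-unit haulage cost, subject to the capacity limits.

278

Open {F1, F2}; cheapest assignment that respects the capacities:
  F1 (cap 15, load 15): R-β, R-γ — cost 10×4 + 5×13 = 105
  F2 (cap 10, load 7): R-α, R-δ — cost 5×5 + 2×7 = 39
  Shipping 144, fixed 134 → total 278.
  Any other capacity-feasible assignment to {F1, F2} ships for at least 144.
Total demand is 22 and no other set of sites has combined capacity ≥ 22, so {F1, F2} is the only feasible choice of open sites. Minimum: 278.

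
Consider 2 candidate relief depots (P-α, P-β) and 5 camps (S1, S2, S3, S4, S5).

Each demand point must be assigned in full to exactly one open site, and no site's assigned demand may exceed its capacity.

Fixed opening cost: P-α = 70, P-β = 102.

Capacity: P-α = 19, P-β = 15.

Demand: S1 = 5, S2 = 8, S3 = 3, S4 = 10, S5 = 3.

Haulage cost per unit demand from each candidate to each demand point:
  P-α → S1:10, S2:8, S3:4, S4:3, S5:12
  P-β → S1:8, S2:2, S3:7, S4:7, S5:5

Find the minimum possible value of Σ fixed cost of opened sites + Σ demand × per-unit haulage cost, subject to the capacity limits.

295

Open {P-α, P-β}; cheapest assignment that respects the capacities:
  P-α (cap 19, load 18): S1, S3, S4 — cost 5×10 + 3×4 + 10×3 = 92
  P-β (cap 15, load 11): S2, S5 — cost 8×2 + 3×5 = 31
  Shipping 123, fixed 172 → total 295.
  Any other capacity-feasible assignment to {P-α, P-β} ships for at least 123.
Total demand is 29 and no other set of sites has combined capacity ≥ 29, so {P-α, P-β} is the only feasible choice of open sites. Minimum: 295.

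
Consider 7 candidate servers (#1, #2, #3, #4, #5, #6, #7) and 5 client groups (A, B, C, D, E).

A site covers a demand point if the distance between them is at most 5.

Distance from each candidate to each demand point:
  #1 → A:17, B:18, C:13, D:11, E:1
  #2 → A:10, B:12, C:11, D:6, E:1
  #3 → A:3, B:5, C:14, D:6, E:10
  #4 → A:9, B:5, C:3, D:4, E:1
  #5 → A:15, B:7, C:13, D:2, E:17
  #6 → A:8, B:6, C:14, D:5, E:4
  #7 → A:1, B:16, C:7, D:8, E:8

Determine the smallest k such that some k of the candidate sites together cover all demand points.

Coverage sets (demand points within 5 of each site):
  #1: {E}
  #2: {E}
  #3: {A, B}
  #4: {B, C, D, E}
  #5: {D}
  #6: {D, E}
  #7: {A}
No single site covers all 5 demand points.
But {#3, #4} covers everything, so the minimum is 2.

2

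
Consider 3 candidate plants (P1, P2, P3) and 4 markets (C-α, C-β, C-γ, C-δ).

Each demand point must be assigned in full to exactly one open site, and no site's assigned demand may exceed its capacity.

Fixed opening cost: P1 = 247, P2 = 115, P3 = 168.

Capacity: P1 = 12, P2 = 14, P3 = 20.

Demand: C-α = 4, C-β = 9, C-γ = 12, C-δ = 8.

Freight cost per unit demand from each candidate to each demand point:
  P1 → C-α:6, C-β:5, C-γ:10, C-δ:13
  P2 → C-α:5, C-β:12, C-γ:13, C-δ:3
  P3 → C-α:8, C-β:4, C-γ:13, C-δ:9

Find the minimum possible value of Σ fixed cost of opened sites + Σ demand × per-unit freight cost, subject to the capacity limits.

639

Open {P2, P3}; cheapest assignment that respects the capacities:
  P2 (cap 14, load 13): C-α, C-β — cost 4×5 + 9×12 = 128
  P3 (cap 20, load 20): C-γ, C-δ — cost 12×13 + 8×9 = 228
  Shipping 356, fixed 283 → total 639.
  Any other capacity-feasible assignment to {P2, P3} ships for at least 356.
Compare {P1, P2, P3}: its best feasible assignment gives total 730.
Every other set of open sites that can feasibly serve all demand totals ≥ 730 even under its best assignment. Minimum: 639.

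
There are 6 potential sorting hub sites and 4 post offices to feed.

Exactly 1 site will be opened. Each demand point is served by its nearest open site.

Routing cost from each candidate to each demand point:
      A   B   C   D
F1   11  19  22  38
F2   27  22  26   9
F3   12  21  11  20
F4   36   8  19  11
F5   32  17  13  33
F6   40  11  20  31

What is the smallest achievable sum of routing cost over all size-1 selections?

Open {F3}.
  A→F3 12, B→F3 21, C→F3 11, D→F3 20  ⇒ total 64.
Compare {F4}: total 74.
Compare {F2}: total 84.
No size-1 selection does better; minimum is 64.

64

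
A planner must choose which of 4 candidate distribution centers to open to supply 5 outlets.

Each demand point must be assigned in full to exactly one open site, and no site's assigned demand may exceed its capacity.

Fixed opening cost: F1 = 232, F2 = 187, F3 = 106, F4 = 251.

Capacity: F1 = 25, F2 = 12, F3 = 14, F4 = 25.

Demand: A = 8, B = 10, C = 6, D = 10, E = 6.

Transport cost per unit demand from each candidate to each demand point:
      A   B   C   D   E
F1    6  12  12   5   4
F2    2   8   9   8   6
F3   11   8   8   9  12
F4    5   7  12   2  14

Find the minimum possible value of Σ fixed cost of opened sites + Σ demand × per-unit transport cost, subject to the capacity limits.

Open {F1, F4}; cheapest assignment that respects the capacities:
  F1 (cap 25, load 20): A, C, E — cost 8×6 + 6×12 + 6×4 = 144
  F4 (cap 25, load 20): B, D — cost 10×7 + 10×2 = 90
  Shipping 234, fixed 483 → total 717.
  Any other capacity-feasible assignment to {F1, F4} ships for at least 234.
Compare {F1, F2, F3}: its best feasible assignment gives total 767.
Compare {F2, F3, F4}: its best feasible assignment gives total 770.
Every other set of open sites that can feasibly serve all demand totals ≥ 767 even under its best assignment. Minimum: 717.

717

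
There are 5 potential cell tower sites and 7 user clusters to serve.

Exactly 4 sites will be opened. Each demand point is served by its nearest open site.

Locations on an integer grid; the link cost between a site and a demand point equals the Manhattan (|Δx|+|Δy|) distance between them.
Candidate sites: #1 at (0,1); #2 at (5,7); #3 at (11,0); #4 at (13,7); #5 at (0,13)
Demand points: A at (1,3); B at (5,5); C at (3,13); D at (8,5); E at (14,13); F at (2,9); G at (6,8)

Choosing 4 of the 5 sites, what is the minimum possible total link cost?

Open {#1, #2, #4, #5}.
  A→#1 3, B→#2 2, C→#5 3, D→#2 5, E→#4 7, F→#2 5, G→#2 2  ⇒ total 27.
Compare {#1, #2, #3, #4}: total 32.
Compare {#2, #3, #4, #5}: total 32.
No size-4 selection does better; minimum is 27.

27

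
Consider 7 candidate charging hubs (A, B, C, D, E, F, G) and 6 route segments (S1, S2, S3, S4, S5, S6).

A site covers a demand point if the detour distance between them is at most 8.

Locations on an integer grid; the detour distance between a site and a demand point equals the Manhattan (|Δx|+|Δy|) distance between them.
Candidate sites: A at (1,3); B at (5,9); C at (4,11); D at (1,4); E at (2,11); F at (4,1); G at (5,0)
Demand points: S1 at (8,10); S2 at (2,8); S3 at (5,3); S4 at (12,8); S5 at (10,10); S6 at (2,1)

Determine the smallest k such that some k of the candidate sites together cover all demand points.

2

Coverage sets (demand points within 8 of each site):
  A: {S2, S3, S6}
  B: {S1, S2, S3, S4, S5}
  C: {S1, S2, S5}
  D: {S2, S3, S6}
  E: {S1, S2}
  F: {S3, S6}
  G: {S3, S6}
No single site covers all 6 demand points.
But {A, B} covers everything, so the minimum is 2.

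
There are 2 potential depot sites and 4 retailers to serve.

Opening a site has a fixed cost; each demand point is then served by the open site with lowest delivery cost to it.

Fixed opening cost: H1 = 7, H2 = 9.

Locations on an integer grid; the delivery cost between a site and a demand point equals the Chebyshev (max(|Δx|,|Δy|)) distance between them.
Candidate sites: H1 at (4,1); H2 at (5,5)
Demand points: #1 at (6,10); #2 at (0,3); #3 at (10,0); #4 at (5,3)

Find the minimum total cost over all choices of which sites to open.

Open {H2}: assign each demand point to its cheapest open site.
  #1→H2 5, #2→H2 5, #3→H2 5, #4→H2 2
  delivery cost 17, fixed 9 → total 26.
Compare {H1}: delivery cost 21 + fixed 7 = 28.
Compare {H1, H2}: delivery cost 16 + fixed 16 = 32.

26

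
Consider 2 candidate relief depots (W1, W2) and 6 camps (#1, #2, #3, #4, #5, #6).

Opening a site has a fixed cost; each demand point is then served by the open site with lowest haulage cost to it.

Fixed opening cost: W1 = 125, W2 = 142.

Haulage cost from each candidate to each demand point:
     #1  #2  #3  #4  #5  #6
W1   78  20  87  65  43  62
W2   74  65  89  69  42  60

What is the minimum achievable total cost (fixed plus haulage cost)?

Open {W1}: assign each demand point to its cheapest open site.
  #1→W1 78, #2→W1 20, #3→W1 87, #4→W1 65, #5→W1 43, #6→W1 62
  haulage cost 355, fixed 125 → total 480.
Compare {W2}: haulage cost 399 + fixed 142 = 541.
Compare {W1, W2}: haulage cost 348 + fixed 267 = 615.

480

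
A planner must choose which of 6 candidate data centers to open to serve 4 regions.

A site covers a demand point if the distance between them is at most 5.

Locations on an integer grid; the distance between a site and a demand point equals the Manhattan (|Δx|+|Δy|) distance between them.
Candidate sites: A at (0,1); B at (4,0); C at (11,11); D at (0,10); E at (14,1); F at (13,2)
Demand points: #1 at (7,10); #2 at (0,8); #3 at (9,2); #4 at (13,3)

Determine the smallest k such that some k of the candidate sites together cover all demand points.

3

Coverage sets (demand points within 5 of each site):
  A: {}
  B: {}
  C: {#1}
  D: {#2}
  E: {#4}
  F: {#3, #4}
No 2 sites suffice: every size-2 union leaves at least one demand point uncovered.
But {C, D, F} covers everything, so the minimum is 3.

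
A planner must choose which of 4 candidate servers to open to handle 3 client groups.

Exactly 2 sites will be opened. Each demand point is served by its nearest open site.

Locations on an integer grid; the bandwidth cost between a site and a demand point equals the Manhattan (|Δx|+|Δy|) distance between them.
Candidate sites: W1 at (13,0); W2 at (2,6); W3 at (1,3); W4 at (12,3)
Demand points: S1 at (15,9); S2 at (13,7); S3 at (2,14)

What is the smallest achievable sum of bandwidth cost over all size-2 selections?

22

Open {W2, W4}.
  S1→W4 9, S2→W4 5, S3→W2 8  ⇒ total 22.
Compare {W1, W2}: total 26.
Compare {W3, W4}: total 26.
No size-2 selection does better; minimum is 22.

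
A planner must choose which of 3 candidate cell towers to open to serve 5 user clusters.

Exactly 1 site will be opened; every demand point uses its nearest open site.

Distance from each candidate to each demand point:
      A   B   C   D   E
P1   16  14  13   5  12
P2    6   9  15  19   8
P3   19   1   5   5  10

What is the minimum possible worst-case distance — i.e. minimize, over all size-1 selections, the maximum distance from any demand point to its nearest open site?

Open {P1}.
  Farthest demand point is A at distance 16 (to P1); all others are ≤ 16.
With {P2} the worst case is 19.
With {P3} the worst case is 19.
No size-1 selection achieves below 16.

16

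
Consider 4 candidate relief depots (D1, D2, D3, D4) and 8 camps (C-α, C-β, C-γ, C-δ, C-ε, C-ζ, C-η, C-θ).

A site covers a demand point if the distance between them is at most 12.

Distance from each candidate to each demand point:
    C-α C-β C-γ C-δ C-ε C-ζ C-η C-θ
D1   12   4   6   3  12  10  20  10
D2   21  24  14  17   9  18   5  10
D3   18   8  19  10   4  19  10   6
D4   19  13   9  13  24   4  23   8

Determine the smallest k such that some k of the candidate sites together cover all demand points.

2

Coverage sets (demand points within 12 of each site):
  D1: {C-α, C-β, C-γ, C-δ, C-ε, C-ζ, C-θ}
  D2: {C-ε, C-η, C-θ}
  D3: {C-β, C-δ, C-ε, C-η, C-θ}
  D4: {C-γ, C-ζ, C-θ}
No single site covers all 8 demand points.
But {D1, D2} covers everything, so the minimum is 2.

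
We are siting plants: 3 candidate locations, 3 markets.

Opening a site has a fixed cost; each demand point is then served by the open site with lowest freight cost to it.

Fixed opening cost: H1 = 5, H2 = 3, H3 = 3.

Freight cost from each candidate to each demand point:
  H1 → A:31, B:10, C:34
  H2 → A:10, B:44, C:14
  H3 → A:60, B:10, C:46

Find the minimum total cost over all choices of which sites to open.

Open {H2, H3}: assign each demand point to its cheapest open site.
  A→H2 10, B→H3 10, C→H2 14
  freight cost 34, fixed 6 → total 40.
Compare {H1, H2}: freight cost 34 + fixed 8 = 42.
Compare {H1, H2, H3}: freight cost 34 + fixed 11 = 45.
Compare {H2}: freight cost 68 + fixed 3 = 71.
All other subsets cost ≥ 42. Minimum total cost: 40.

40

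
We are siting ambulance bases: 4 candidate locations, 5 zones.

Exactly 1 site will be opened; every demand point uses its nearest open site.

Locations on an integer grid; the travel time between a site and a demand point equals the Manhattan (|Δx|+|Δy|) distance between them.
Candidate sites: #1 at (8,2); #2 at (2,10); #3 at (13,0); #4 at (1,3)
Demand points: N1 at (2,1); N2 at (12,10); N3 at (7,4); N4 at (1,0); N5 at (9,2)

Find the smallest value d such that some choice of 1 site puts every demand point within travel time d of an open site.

Open {#1}.
  Farthest demand point is N2 at travel time 12 (to #1); all others are ≤ 12.
With {#3} the worst case is 12.
With {#2} the worst case is 15.
No size-1 selection achieves below 12.

12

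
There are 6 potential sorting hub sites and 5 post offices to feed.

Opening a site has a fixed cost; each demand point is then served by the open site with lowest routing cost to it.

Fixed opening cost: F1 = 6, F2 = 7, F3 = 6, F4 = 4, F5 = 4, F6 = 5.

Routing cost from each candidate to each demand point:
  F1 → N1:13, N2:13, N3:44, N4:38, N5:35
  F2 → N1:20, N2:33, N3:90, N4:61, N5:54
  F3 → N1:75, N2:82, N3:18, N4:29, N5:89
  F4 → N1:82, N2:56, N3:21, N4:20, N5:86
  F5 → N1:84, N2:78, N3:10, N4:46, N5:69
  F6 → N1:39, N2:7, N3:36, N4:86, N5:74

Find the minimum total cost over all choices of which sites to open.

104

Open {F1, F4, F5, F6}: assign each demand point to its cheapest open site.
  N1→F1 13, N2→F6 7, N3→F5 10, N4→F4 20, N5→F1 35
  routing cost 85, fixed 19 → total 104.
Compare {F1, F4, F5}: routing cost 91 + fixed 14 = 105.
Compare {F1, F3, F4, F5, F6}: routing cost 85 + fixed 25 = 110.
Compare {F1, F4, F6}: routing cost 96 + fixed 15 = 111.
All other subsets cost ≥ 105. Minimum total cost: 104.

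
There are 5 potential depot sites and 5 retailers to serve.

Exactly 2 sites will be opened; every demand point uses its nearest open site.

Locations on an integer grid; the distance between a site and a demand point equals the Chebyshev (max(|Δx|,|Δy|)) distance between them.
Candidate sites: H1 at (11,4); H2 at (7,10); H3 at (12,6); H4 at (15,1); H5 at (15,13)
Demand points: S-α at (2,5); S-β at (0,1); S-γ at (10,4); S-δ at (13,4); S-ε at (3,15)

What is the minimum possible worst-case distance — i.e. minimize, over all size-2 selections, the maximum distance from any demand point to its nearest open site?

9

Open {H1, H2}.
  Farthest demand point is S-β at distance 9 (to H2); all others are ≤ 9.
With {H2, H3} the worst case is 9.
With {H2, H4} the worst case is 9.
No size-2 selection achieves below 9.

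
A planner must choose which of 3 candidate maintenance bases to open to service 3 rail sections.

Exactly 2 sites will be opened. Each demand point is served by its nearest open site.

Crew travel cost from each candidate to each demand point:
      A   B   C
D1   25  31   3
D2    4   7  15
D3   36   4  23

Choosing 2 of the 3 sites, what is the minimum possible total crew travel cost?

14

Open {D1, D2}.
  A→D2 4, B→D2 7, C→D1 3  ⇒ total 14.
Compare {D2, D3}: total 23.
Compare {D1, D3}: total 32.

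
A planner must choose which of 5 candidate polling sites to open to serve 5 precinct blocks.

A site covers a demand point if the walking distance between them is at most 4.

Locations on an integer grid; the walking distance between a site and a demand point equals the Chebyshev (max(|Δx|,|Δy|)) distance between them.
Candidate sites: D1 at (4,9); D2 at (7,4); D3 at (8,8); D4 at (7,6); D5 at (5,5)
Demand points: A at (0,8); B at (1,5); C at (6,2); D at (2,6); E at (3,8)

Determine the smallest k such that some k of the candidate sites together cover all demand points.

2

Coverage sets (demand points within 4 of each site):
  D1: {A, B, D, E}
  D2: {C, E}
  D3: {}
  D4: {C, E}
  D5: {B, C, D, E}
No single site covers all 5 demand points.
But {D1, D2} covers everything, so the minimum is 2.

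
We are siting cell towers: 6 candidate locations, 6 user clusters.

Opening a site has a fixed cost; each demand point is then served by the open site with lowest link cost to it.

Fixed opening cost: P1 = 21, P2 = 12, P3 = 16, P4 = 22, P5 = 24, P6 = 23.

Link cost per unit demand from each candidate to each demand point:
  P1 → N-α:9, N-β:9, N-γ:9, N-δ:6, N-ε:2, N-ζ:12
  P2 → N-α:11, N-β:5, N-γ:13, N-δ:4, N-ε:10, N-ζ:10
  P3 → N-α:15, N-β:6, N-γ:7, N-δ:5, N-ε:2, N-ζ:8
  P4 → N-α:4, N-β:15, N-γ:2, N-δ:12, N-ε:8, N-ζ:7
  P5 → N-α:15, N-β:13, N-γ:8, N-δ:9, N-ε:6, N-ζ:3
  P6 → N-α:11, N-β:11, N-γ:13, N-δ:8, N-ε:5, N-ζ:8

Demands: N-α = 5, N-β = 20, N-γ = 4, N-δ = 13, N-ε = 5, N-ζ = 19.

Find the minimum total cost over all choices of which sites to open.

Open {P2, P3, P4, P5}: assign each demand point to its cheapest open site.
  N-α→P4 5×4=20, N-β→P2 20×5=100, N-γ→P4 4×2=8, N-δ→P2 13×4=52, N-ε→P3 5×2=10, N-ζ→P5 19×3=57
  link cost 247, fixed 74 → total 321.
Compare {P2, P4, P5}: link cost 267 + fixed 58 = 325.
Compare {P1, P2, P4, P5}: link cost 247 + fixed 79 = 326.
Compare {P3, P4, P5}: link cost 280 + fixed 62 = 342.
All other subsets cost ≥ 325. Minimum total cost: 321.

321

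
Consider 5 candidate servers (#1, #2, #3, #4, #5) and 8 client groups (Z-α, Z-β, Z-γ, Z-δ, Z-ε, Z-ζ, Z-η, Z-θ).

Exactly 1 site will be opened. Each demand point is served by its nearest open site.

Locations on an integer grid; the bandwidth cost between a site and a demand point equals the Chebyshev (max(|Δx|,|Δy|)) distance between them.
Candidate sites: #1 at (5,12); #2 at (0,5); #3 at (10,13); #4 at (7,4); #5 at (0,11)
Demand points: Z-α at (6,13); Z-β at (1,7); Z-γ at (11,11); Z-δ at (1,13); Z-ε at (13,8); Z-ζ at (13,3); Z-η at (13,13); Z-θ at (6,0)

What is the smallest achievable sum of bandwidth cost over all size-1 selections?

Open {#1}.
  Z-α→#1 1, Z-β→#1 5, Z-γ→#1 6, Z-δ→#1 4, Z-ε→#1 8, Z-ζ→#1 9, Z-η→#1 8, Z-θ→#1 12  ⇒ total 53.
Compare {#3}: total 55.
Compare {#4}: total 56.
No size-1 selection does better; minimum is 53.

53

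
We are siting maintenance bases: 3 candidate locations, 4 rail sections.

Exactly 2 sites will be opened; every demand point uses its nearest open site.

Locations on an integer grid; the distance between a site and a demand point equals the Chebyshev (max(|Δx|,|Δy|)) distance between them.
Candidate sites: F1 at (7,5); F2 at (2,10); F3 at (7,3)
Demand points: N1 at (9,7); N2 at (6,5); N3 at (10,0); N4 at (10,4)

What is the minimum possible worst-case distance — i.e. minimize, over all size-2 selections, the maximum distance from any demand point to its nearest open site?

Open {F1, F3}.
  Farthest demand point is N3 at distance 3 (to F3); all others are ≤ 3.
With {F2, F3} the worst case is 4.
With {F1, F2} the worst case is 5.
No size-2 selection achieves below 3.

3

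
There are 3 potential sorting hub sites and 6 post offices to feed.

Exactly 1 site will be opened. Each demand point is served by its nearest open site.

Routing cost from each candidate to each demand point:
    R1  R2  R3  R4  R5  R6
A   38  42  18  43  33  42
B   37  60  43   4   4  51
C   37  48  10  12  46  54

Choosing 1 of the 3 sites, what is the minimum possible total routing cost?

199

Open {B}.
  R1→B 37, R2→B 60, R3→B 43, R4→B 4, R5→B 4, R6→B 51  ⇒ total 199.
Compare {C}: total 207.
Compare {A}: total 216.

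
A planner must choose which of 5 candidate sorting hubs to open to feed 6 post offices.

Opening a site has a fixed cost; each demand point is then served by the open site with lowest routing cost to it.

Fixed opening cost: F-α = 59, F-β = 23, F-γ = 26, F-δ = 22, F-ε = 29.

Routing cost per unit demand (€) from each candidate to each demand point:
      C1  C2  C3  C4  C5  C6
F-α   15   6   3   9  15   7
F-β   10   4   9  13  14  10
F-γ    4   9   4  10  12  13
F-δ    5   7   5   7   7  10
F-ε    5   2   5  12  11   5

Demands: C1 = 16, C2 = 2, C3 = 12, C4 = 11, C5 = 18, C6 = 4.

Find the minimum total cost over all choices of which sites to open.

416

Open {F-γ, F-δ, F-ε}: assign each demand point to its cheapest open site.
  C1→F-γ 16×4=64, C2→F-ε 2×2=4, C3→F-γ 12×4=48, C4→F-δ 11×7=77, C5→F-δ 18×7=126, C6→F-ε 4×5=20
  routing cost 339, fixed 77 → total 416.
Compare {F-γ, F-δ}: routing cost 369 + fixed 48 = 417.
Compare {F-δ, F-ε}: routing cost 367 + fixed 51 = 418.
Compare {F-δ}: routing cost 397 + fixed 22 = 419.
All other subsets cost ≥ 417. Minimum total cost: 416.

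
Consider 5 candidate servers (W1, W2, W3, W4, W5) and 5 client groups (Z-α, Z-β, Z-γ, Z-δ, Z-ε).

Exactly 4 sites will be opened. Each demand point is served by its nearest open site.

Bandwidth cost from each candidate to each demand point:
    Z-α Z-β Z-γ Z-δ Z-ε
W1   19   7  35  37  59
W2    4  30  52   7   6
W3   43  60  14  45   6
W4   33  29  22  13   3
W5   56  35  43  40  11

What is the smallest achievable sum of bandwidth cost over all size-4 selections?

Open {W1, W2, W3, W4}.
  Z-α→W2 4, Z-β→W1 7, Z-γ→W3 14, Z-δ→W2 7, Z-ε→W4 3  ⇒ total 35.
Compare {W1, W2, W3, W5}: total 38.
Compare {W1, W2, W4, W5}: total 43.
No size-4 selection does better; minimum is 35.

35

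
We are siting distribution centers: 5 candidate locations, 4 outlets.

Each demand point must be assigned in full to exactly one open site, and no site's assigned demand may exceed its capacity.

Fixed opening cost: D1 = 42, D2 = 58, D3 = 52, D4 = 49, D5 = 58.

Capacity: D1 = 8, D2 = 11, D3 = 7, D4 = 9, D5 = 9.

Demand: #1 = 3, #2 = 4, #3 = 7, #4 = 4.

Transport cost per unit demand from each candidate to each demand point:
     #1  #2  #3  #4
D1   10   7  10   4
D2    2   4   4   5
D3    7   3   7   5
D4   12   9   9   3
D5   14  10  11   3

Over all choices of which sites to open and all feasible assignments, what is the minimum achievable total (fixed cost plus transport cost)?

Open {D1, D2}; cheapest assignment that respects the capacities:
  D1 (cap 8, load 8): #2, #4 — cost 4×7 + 4×4 = 44
  D2 (cap 11, load 10): #1, #3 — cost 3×2 + 7×4 = 34
  Shipping 78, fixed 100 → total 178.
  Any other capacity-feasible assignment to {D1, D2} ships for at least 78.
Compare {D2, D4}: its best feasible assignment gives total 189.
Compare {D2, D3}: its best feasible assignment gives total 191.
Every other set of open sites that can feasibly serve all demand totals ≥ 189 even under its best assignment. Minimum: 178.

178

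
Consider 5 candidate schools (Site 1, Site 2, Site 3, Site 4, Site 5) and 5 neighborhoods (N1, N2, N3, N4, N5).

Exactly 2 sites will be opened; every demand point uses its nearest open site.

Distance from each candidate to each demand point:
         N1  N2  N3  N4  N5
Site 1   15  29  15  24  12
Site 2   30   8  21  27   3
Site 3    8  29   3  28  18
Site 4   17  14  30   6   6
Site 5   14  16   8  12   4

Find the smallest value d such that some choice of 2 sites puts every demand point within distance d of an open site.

14

Open {Site 2, Site 5}.
  Farthest demand point is N1 at distance 14 (to Site 5); all others are ≤ 14.
With {Site 3, Site 4} the worst case is 14.
With {Site 4, Site 5} the worst case is 14.
No size-2 selection achieves below 14.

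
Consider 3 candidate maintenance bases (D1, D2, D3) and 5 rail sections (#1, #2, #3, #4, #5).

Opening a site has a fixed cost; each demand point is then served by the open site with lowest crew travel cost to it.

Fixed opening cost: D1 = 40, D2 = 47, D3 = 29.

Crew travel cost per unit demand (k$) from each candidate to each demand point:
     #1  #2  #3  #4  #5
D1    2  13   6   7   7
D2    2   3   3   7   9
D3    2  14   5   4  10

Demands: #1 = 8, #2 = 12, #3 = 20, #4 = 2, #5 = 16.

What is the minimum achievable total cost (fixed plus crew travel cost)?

Open {D2}: assign each demand point to its cheapest open site.
  #1→D2 8×2=16, #2→D2 12×3=36, #3→D2 20×3=60, #4→D2 2×7=14, #5→D2 16×9=144
  crew travel cost 270, fixed 47 → total 317.
Compare {D1, D2}: crew travel cost 238 + fixed 87 = 325.
Compare {D2, D3}: crew travel cost 264 + fixed 76 = 340.
Compare {D1, D2, D3}: crew travel cost 232 + fixed 116 = 348.
All other subsets cost ≥ 325. Minimum total cost: 317.

317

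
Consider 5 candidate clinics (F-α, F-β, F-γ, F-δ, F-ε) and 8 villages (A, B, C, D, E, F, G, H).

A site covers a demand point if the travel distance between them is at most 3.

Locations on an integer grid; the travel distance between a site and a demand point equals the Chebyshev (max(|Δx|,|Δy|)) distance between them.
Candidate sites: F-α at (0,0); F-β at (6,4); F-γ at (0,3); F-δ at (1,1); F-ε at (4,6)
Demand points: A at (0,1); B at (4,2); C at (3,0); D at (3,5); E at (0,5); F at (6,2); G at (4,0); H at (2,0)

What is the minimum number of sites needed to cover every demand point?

Coverage sets (demand points within 3 of each site):
  F-α: {A, C, H}
  F-β: {B, D, F}
  F-γ: {A, C, D, E, H}
  F-δ: {A, B, C, G, H}
  F-ε: {D}
No 2 sites suffice: every size-2 union leaves at least one demand point uncovered.
But {F-β, F-γ, F-δ} covers everything, so the minimum is 3.

3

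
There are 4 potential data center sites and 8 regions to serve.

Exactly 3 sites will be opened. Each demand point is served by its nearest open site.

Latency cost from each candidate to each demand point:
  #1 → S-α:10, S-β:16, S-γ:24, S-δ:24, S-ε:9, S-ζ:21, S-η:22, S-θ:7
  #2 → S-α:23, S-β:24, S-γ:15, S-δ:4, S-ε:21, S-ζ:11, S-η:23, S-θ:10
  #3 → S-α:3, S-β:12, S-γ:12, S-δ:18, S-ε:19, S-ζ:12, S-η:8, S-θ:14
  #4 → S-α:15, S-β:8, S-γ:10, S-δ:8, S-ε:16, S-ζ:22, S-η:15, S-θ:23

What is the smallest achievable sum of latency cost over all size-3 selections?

65

Open {#1, #3, #4}.
  S-α→#3 3, S-β→#4 8, S-γ→#4 10, S-δ→#4 8, S-ε→#1 9, S-ζ→#3 12, S-η→#3 8, S-θ→#1 7  ⇒ total 65.
Compare {#1, #2, #3}: total 66.
Compare {#2, #3, #4}: total 70.
No size-3 selection does better; minimum is 65.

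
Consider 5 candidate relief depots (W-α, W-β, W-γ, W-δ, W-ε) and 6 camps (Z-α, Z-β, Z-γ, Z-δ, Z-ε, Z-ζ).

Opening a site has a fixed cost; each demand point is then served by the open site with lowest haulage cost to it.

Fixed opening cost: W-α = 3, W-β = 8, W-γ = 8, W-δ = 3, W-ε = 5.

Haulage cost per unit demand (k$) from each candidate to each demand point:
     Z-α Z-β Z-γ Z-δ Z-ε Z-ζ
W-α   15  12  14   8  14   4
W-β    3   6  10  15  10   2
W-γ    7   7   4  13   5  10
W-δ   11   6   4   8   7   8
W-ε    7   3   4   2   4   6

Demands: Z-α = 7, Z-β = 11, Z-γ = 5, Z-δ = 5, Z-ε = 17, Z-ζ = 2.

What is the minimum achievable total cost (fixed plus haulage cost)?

Open {W-β, W-ε}: assign each demand point to its cheapest open site.
  Z-α→W-β 7×3=21, Z-β→W-ε 11×3=33, Z-γ→W-ε 5×4=20, Z-δ→W-ε 5×2=10, Z-ε→W-ε 17×4=68, Z-ζ→W-β 2×2=4
  haulage cost 156, fixed 13 → total 169.
Compare {W-α, W-β, W-ε}: haulage cost 156 + fixed 16 = 172.
Compare {W-β, W-δ, W-ε}: haulage cost 156 + fixed 16 = 172.
Compare {W-α, W-β, W-δ, W-ε}: haulage cost 156 + fixed 19 = 175.
All other subsets cost ≥ 172. Minimum total cost: 169.

169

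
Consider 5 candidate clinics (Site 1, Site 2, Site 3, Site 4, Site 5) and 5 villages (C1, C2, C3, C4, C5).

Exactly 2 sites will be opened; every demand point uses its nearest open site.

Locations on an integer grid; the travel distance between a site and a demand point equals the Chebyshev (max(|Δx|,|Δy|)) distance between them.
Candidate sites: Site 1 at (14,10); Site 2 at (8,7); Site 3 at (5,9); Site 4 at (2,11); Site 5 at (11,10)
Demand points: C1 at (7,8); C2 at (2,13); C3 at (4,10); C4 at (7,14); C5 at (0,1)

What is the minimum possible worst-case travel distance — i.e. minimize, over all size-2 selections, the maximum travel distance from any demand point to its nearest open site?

Open {Site 1, Site 2}.
  Farthest demand point is C5 at travel distance 8 (to Site 2); all others are ≤ 8.
With {Site 1, Site 3} the worst case is 8.
With {Site 2, Site 3} the worst case is 8.
No size-2 selection achieves below 8.

8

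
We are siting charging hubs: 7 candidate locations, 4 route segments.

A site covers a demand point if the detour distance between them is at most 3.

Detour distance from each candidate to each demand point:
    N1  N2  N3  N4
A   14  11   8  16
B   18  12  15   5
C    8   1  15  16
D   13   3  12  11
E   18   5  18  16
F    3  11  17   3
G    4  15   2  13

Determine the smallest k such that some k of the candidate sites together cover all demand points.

3

Coverage sets (demand points within 3 of each site):
  A: {}
  B: {}
  C: {N2}
  D: {N2}
  E: {}
  F: {N1, N4}
  G: {N3}
No 2 sites suffice: every size-2 union leaves at least one demand point uncovered.
But {C, F, G} covers everything, so the minimum is 3.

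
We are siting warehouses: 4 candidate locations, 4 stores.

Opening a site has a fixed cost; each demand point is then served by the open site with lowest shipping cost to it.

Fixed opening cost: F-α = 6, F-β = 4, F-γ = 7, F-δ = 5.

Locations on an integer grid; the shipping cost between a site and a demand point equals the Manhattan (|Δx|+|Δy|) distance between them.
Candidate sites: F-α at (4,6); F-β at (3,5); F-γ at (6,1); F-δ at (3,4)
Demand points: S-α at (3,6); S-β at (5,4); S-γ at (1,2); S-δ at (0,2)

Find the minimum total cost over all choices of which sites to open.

18

Open {F-δ}: assign each demand point to its cheapest open site.
  S-α→F-δ 2, S-β→F-δ 2, S-γ→F-δ 4, S-δ→F-δ 5
  shipping cost 13, fixed 5 → total 18.
Compare {F-β}: shipping cost 15 + fixed 4 = 19.
Compare {F-β, F-δ}: shipping cost 12 + fixed 9 = 21.
Compare {F-α, F-δ}: shipping cost 12 + fixed 11 = 23.
All other subsets cost ≥ 19. Minimum total cost: 18.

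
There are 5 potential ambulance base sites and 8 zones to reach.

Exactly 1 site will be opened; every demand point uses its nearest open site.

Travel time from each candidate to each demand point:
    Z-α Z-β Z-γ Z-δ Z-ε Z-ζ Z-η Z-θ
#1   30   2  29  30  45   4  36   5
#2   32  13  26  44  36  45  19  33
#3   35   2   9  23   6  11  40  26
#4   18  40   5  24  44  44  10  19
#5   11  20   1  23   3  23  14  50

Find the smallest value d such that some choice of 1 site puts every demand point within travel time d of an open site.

40

Open {#3}.
  Farthest demand point is Z-η at travel time 40 (to #3); all others are ≤ 40.
With {#4} the worst case is 44.
With {#1} the worst case is 45.
No size-1 selection achieves below 40.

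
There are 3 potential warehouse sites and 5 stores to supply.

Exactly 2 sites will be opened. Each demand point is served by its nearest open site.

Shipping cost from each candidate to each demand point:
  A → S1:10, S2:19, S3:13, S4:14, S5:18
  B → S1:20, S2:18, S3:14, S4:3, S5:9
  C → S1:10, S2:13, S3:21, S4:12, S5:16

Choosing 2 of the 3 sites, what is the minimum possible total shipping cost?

Open {B, C}.
  S1→C 10, S2→C 13, S3→B 14, S4→B 3, S5→B 9  ⇒ total 49.
Compare {A, B}: total 53.
Compare {A, C}: total 64.

49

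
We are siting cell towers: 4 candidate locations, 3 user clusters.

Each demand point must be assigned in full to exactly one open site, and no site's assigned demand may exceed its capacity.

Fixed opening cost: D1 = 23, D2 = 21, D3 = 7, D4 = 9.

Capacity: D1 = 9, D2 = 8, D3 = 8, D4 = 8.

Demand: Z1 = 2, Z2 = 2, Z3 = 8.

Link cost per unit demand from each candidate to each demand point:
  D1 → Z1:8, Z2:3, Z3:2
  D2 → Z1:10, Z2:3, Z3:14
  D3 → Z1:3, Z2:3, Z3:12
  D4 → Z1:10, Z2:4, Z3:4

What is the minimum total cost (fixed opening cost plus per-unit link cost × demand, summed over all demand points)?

Open {D1, D3}; cheapest assignment that respects the capacities:
  D1 (cap 9, load 8): Z3 — cost 8×2 = 16
  D3 (cap 8, load 4): Z1, Z2 — cost 2×3 + 2×3 = 12
  Shipping 28, fixed 30 → total 58.
  Any other capacity-feasible assignment to {D1, D3} ships for at least 28.
Compare {D3, D4}: its best feasible assignment gives total 60.
Compare {D1, D3, D4}: its best feasible assignment gives total 67.
Every other set of open sites that can feasibly serve all demand totals ≥ 60 even under its best assignment. Minimum: 58.

58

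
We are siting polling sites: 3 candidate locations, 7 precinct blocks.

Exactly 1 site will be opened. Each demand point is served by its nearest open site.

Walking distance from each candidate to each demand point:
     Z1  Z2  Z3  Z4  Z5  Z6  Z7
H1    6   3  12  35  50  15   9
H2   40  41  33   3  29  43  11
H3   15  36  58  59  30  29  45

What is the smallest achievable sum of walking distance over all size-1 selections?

130

Open {H1}.
  Z1→H1 6, Z2→H1 3, Z3→H1 12, Z4→H1 35, Z5→H1 50, Z6→H1 15, Z7→H1 9  ⇒ total 130.
Compare {H2}: total 200.
Compare {H3}: total 272.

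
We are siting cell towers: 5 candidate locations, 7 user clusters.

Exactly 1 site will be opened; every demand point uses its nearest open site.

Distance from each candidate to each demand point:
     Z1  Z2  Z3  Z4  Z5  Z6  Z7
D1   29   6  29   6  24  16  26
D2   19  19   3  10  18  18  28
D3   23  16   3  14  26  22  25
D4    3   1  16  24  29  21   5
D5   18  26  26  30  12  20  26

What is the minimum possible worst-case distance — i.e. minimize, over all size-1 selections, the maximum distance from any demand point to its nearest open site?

Open {D3}.
  Farthest demand point is Z5 at distance 26 (to D3); all others are ≤ 26.
With {D2} the worst case is 28.
With {D1} the worst case is 29.
No size-1 selection achieves below 26.

26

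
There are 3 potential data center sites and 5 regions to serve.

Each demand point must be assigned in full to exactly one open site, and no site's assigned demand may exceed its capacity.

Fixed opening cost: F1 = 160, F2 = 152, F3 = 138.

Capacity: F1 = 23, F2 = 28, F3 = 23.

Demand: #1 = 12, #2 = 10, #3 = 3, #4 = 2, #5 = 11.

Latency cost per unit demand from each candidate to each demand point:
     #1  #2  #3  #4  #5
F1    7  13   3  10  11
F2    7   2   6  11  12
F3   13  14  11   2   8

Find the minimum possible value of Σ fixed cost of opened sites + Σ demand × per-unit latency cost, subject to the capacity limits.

504

Open {F2, F3}; cheapest assignment that respects the capacities:
  F2 (cap 28, load 25): #1, #2, #3 — cost 12×7 + 10×2 + 3×6 = 122
  F3 (cap 23, load 13): #4, #5 — cost 2×2 + 11×8 = 92
  Shipping 214, fixed 290 → total 504.
  Any other capacity-feasible assignment to {F2, F3} ships for at least 214.
Compare {F1, F2}: its best feasible assignment gives total 566.
Compare {F1, F3}: its best feasible assignment gives total 623.
Every other set of open sites that can feasibly serve all demand totals ≥ 566 even under its best assignment. Minimum: 504.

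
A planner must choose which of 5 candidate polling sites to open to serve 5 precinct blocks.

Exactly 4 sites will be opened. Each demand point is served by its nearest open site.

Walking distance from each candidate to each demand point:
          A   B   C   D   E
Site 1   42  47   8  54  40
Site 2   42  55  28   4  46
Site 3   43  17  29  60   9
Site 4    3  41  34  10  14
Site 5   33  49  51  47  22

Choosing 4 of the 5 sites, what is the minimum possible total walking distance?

41

Open {Site 1, Site 2, Site 3, Site 4}.
  A→Site 4 3, B→Site 3 17, C→Site 1 8, D→Site 2 4, E→Site 3 9  ⇒ total 41.
Compare {Site 1, Site 3, Site 4, Site 5}: total 47.
Compare {Site 2, Site 3, Site 4, Site 5}: total 61.
No size-4 selection does better; minimum is 41.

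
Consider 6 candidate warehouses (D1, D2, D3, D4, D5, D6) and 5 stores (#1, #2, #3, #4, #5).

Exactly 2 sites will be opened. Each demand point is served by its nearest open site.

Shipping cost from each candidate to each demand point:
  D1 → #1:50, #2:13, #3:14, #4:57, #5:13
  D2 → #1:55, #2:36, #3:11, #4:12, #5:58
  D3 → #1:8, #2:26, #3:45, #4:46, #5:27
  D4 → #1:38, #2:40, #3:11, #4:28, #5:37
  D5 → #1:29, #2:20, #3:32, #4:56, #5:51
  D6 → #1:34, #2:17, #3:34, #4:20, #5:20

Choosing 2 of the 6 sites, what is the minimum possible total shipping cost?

84

Open {D2, D3}.
  #1→D3 8, #2→D3 26, #3→D2 11, #4→D2 12, #5→D3 27  ⇒ total 84.
Compare {D1, D3}: total 94.
Compare {D1, D6}: total 94.
No size-2 selection does better; minimum is 84.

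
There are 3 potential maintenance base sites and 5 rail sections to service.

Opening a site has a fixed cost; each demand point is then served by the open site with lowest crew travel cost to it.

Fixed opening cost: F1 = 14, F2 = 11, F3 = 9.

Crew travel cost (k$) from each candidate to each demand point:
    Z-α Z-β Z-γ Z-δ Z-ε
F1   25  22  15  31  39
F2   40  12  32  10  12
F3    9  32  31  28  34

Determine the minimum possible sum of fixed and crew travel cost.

Open {F1, F2, F3}: assign each demand point to its cheapest open site.
  Z-α→F3 9, Z-β→F2 12, Z-γ→F1 15, Z-δ→F2 10, Z-ε→F2 12
  crew travel cost 58, fixed 34 → total 92.
Compare {F2, F3}: crew travel cost 74 + fixed 20 = 94.
Compare {F1, F2}: crew travel cost 74 + fixed 25 = 99.
Compare {F2}: crew travel cost 106 + fixed 11 = 117.
All other subsets cost ≥ 94. Minimum total cost: 92.

92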